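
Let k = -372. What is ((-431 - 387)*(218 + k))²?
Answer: 15868944784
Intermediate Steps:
((-431 - 387)*(218 + k))² = ((-431 - 387)*(218 - 372))² = (-818*(-154))² = 125972² = 15868944784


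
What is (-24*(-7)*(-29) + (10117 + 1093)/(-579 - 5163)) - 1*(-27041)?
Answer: 63641594/2871 ≈ 22167.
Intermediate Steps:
(-24*(-7)*(-29) + (10117 + 1093)/(-579 - 5163)) - 1*(-27041) = (168*(-29) + 11210/(-5742)) + 27041 = (-4872 + 11210*(-1/5742)) + 27041 = (-4872 - 5605/2871) + 27041 = -13993117/2871 + 27041 = 63641594/2871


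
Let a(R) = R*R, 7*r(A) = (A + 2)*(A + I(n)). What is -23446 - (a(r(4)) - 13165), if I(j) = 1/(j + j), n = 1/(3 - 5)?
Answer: -504093/49 ≈ -10288.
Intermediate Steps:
n = -1/2 (n = 1/(-2) = -1/2 ≈ -0.50000)
I(j) = 1/(2*j)
r(A) = (-1 + A)*(2 + A)/7 (r(A) = ((A + 2)*(A + 1/(2*(-1/2))))/7 = ((2 + A)*(A + (1/2)*(-2)))/7 = ((2 + A)*(A - 1))/7 = ((2 + A)*(-1 + A))/7 = ((-1 + A)*(2 + A))/7 = (-1 + A)*(2 + A)/7)
a(R) = R**2
-23446 - (a(r(4)) - 13165) = -23446 - ((-2/7 + (1/7)*4 + (1/7)*4**2)**2 - 13165) = -23446 - ((-2/7 + 4/7 + (1/7)*16)**2 - 13165) = -23446 - ((-2/7 + 4/7 + 16/7)**2 - 13165) = -23446 - ((18/7)**2 - 13165) = -23446 - (324/49 - 13165) = -23446 - 1*(-644761/49) = -23446 + 644761/49 = -504093/49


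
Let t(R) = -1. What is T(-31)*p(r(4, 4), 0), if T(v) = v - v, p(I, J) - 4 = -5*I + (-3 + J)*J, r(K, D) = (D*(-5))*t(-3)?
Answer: 0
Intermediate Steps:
r(K, D) = 5*D (r(K, D) = (D*(-5))*(-1) = -5*D*(-1) = 5*D)
p(I, J) = 4 - 5*I + J*(-3 + J) (p(I, J) = 4 + (-5*I + (-3 + J)*J) = 4 + (-5*I + J*(-3 + J)) = 4 - 5*I + J*(-3 + J))
T(v) = 0
T(-31)*p(r(4, 4), 0) = 0*(4 + 0² - 25*4 - 3*0) = 0*(4 + 0 - 5*20 + 0) = 0*(4 + 0 - 100 + 0) = 0*(-96) = 0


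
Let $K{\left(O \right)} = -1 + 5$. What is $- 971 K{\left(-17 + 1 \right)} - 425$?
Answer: $-4309$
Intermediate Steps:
$K{\left(O \right)} = 4$
$- 971 K{\left(-17 + 1 \right)} - 425 = \left(-971\right) 4 - 425 = -3884 - 425 = -4309$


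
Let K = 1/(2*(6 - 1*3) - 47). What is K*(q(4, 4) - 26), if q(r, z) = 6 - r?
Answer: 24/41 ≈ 0.58537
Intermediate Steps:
K = -1/41 (K = 1/(2*(6 - 3) - 47) = 1/(2*3 - 47) = 1/(6 - 47) = 1/(-41) = -1/41 ≈ -0.024390)
K*(q(4, 4) - 26) = -((6 - 1*4) - 26)/41 = -((6 - 4) - 26)/41 = -(2 - 26)/41 = -1/41*(-24) = 24/41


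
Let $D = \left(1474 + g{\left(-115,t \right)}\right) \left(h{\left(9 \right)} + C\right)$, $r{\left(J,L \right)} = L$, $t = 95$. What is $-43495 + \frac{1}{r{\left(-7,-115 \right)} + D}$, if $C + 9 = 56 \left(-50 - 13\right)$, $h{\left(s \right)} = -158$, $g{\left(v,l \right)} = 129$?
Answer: $- \frac{257629584001}{5923200} \approx -43495.0$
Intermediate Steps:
$C = -3537$ ($C = -9 + 56 \left(-50 - 13\right) = -9 + 56 \left(-63\right) = -9 - 3528 = -3537$)
$D = -5923085$ ($D = \left(1474 + 129\right) \left(-158 - 3537\right) = 1603 \left(-3695\right) = -5923085$)
$-43495 + \frac{1}{r{\left(-7,-115 \right)} + D} = -43495 + \frac{1}{-115 - 5923085} = -43495 + \frac{1}{-5923200} = -43495 - \frac{1}{5923200} = - \frac{257629584001}{5923200}$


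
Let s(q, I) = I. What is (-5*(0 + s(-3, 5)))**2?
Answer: 625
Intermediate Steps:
(-5*(0 + s(-3, 5)))**2 = (-5*(0 + 5))**2 = (-5*5)**2 = (-25)**2 = 625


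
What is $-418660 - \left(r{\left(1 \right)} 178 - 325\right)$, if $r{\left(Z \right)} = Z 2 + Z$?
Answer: $-418869$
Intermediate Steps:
$r{\left(Z \right)} = 3 Z$ ($r{\left(Z \right)} = 2 Z + Z = 3 Z$)
$-418660 - \left(r{\left(1 \right)} 178 - 325\right) = -418660 - \left(3 \cdot 1 \cdot 178 - 325\right) = -418660 - \left(3 \cdot 178 - 325\right) = -418660 - \left(534 - 325\right) = -418660 - 209 = -418869$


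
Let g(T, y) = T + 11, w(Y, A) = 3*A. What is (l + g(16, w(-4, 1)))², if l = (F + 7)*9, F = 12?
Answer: 39204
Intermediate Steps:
g(T, y) = 11 + T
l = 171 (l = (12 + 7)*9 = 19*9 = 171)
(l + g(16, w(-4, 1)))² = (171 + (11 + 16))² = (171 + 27)² = 198² = 39204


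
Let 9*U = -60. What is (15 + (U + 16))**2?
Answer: 5329/9 ≈ 592.11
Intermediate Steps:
U = -20/3 (U = (1/9)*(-60) = -20/3 ≈ -6.6667)
(15 + (U + 16))**2 = (15 + (-20/3 + 16))**2 = (15 + 28/3)**2 = (73/3)**2 = 5329/9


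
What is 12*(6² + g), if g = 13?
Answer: 588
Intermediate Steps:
12*(6² + g) = 12*(6² + 13) = 12*(36 + 13) = 12*49 = 588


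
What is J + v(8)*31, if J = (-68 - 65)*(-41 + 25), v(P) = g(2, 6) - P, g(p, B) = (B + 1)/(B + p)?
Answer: 15257/8 ≈ 1907.1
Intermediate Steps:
g(p, B) = (1 + B)/(B + p)
v(P) = 7/8 - P (v(P) = (1 + 6)/(6 + 2) - P = 7/8 - P)
J = 2128 (J = -133*(-16) = 2128)
J + v(8)*31 = 2128 + (7/8 - 1*8)*31 = 2128 + (7/8 - 8)*31 = 2128 - 57/8*31 = 2128 - 1767/8 = 15257/8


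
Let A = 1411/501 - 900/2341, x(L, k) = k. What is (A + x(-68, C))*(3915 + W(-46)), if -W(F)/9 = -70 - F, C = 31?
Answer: 53992613394/390947 ≈ 1.3811e+5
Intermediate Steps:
A = 2852251/1172841 (A = 1411*(1/501) - 900*1/2341 = 1411/501 - 900/2341 = 2852251/1172841 ≈ 2.4319)
W(F) = 630 + 9*F (W(F) = -9*(-70 - F) = 630 + 9*F)
(A + x(-68, C))*(3915 + W(-46)) = (2852251/1172841 + 31)*(3915 + (630 + 9*(-46))) = 39210322*(3915 + (630 - 414))/1172841 = 39210322*(3915 + 216)/1172841 = (39210322/1172841)*4131 = 53992613394/390947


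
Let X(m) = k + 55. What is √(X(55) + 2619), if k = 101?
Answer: 5*√111 ≈ 52.678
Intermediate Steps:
X(m) = 156 (X(m) = 101 + 55 = 156)
√(X(55) + 2619) = √(156 + 2619) = √2775 = 5*√111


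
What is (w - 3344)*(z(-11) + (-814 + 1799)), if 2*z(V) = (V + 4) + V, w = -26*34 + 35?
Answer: -4092368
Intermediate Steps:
w = -849 (w = -884 + 35 = -849)
z(V) = 2 + V (z(V) = ((V + 4) + V)/2 = ((4 + V) + V)/2 = (4 + 2*V)/2 = 2 + V)
(w - 3344)*(z(-11) + (-814 + 1799)) = (-849 - 3344)*((2 - 11) + (-814 + 1799)) = -4193*(-9 + 985) = -4193*976 = -4092368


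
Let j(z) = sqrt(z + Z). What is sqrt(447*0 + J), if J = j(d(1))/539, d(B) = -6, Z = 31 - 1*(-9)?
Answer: sqrt(11)*34**(1/4)/77 ≈ 0.10401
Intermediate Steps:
Z = 40 (Z = 31 + 9 = 40)
j(z) = sqrt(40 + z) (j(z) = sqrt(z + 40) = sqrt(40 + z))
J = sqrt(34)/539 (J = sqrt(40 - 6)/539 = sqrt(34)*(1/539) = sqrt(34)/539 ≈ 0.010818)
sqrt(447*0 + J) = sqrt(447*0 + sqrt(34)/539) = sqrt(0 + sqrt(34)/539) = sqrt(sqrt(34)/539) = sqrt(11)*34**(1/4)/77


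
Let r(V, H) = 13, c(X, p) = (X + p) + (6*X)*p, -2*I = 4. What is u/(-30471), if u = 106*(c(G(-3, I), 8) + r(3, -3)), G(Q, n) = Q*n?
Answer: -1590/1451 ≈ -1.0958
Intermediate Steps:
I = -2 (I = -1/2*4 = -2)
c(X, p) = X + p + 6*X*p (c(X, p) = (X + p) + 6*X*p = X + p + 6*X*p)
u = 33390 (u = 106*((-3*(-2) + 8 + 6*(-3*(-2))*8) + 13) = 106*((6 + 8 + 6*6*8) + 13) = 106*((6 + 8 + 288) + 13) = 106*(302 + 13) = 106*315 = 33390)
u/(-30471) = 33390/(-30471) = 33390*(-1/30471) = -1590/1451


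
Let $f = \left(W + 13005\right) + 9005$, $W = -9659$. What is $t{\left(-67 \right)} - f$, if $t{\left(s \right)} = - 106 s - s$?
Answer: $-5182$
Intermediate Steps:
$t{\left(s \right)} = - 107 s$
$f = 12351$ ($f = \left(-9659 + 13005\right) + 9005 = 3346 + 9005 = 12351$)
$t{\left(-67 \right)} - f = \left(-107\right) \left(-67\right) - 12351 = 7169 - 12351 = -5182$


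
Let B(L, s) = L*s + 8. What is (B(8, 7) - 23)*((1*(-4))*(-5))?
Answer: 820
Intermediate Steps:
B(L, s) = 8 + L*s
(B(8, 7) - 23)*((1*(-4))*(-5)) = ((8 + 8*7) - 23)*((1*(-4))*(-5)) = ((8 + 56) - 23)*(-4*(-5)) = (64 - 23)*20 = 41*20 = 820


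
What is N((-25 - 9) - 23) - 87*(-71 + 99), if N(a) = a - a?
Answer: -2436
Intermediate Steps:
N(a) = 0
N((-25 - 9) - 23) - 87*(-71 + 99) = 0 - 87*(-71 + 99) = 0 - 87*28 = 0 - 1*2436 = 0 - 2436 = -2436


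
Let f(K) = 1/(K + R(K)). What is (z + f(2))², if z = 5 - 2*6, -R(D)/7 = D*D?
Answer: 33489/676 ≈ 49.540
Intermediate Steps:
R(D) = -7*D² (R(D) = -7*D*D = -7*D²)
f(K) = 1/(K - 7*K²)
z = -7 (z = 5 - 12 = -7)
(z + f(2))² = (-7 - 1/(2*(-1 + 7*2)))² = (-7 - 1*½/(-1 + 14))² = (-7 - 1*½/13)² = (-7 - 1*½*1/13)² = (-7 - 1/26)² = (-183/26)² = 33489/676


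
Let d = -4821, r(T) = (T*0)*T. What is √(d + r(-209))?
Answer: I*√4821 ≈ 69.433*I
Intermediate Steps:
r(T) = 0 (r(T) = 0*T = 0)
√(d + r(-209)) = √(-4821 + 0) = √(-4821) = I*√4821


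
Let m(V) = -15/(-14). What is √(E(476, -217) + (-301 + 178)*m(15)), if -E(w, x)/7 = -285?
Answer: √365190/14 ≈ 43.165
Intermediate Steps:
E(w, x) = 1995 (E(w, x) = -7*(-285) = 1995)
m(V) = 15/14 (m(V) = -15*(-1/14) = 15/14)
√(E(476, -217) + (-301 + 178)*m(15)) = √(1995 + (-301 + 178)*(15/14)) = √(1995 - 123*15/14) = √(1995 - 1845/14) = √(26085/14) = √365190/14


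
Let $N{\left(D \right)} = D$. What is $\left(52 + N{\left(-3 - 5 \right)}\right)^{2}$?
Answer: $1936$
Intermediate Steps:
$\left(52 + N{\left(-3 - 5 \right)}\right)^{2} = \left(52 - 8\right)^{2} = 44^{2} = 1936$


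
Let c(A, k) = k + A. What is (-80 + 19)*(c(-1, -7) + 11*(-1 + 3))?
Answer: -854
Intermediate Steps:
c(A, k) = A + k
(-80 + 19)*(c(-1, -7) + 11*(-1 + 3)) = (-80 + 19)*((-1 - 7) + 11*(-1 + 3)) = -61*(-8 + 11*2) = -61*(-8 + 22) = -61*14 = -854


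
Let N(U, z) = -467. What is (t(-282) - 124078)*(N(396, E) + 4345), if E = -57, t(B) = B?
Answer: -482268080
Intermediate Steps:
(t(-282) - 124078)*(N(396, E) + 4345) = (-282 - 124078)*(-467 + 4345) = -124360*3878 = -482268080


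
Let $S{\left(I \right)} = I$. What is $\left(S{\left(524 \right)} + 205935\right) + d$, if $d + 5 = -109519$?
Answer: $96935$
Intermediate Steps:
$d = -109524$ ($d = -5 - 109519 = -109524$)
$\left(S{\left(524 \right)} + 205935\right) + d = \left(524 + 205935\right) - 109524 = 206459 - 109524 = 96935$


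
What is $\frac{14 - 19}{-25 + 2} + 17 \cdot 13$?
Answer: $\frac{5088}{23} \approx 221.22$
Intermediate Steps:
$\frac{14 - 19}{-25 + 2} + 17 \cdot 13 = - \frac{5}{-23} + 221 = \left(-5\right) \left(- \frac{1}{23}\right) + 221 = \frac{5}{23} + 221 = \frac{5088}{23}$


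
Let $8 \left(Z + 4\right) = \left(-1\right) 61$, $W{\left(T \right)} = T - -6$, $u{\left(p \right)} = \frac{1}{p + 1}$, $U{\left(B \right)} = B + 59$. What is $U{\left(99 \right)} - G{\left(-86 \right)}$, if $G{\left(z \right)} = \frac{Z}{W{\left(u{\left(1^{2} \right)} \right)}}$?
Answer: $\frac{8309}{52} \approx 159.79$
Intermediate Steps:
$U{\left(B \right)} = 59 + B$
$u{\left(p \right)} = \frac{1}{1 + p}$
$W{\left(T \right)} = 6 + T$ ($W{\left(T \right)} = T + 6 = 6 + T$)
$Z = - \frac{93}{8}$ ($Z = -4 + \frac{\left(-1\right) 61}{8} = -4 + \frac{1}{8} \left(-61\right) = -4 - \frac{61}{8} = - \frac{93}{8} \approx -11.625$)
$G{\left(z \right)} = - \frac{93}{52}$ ($G{\left(z \right)} = - \frac{93}{8 \left(6 + \frac{1}{1 + 1^{2}}\right)} = - \frac{93}{8 \left(6 + \frac{1}{1 + 1}\right)} = - \frac{93}{8 \left(6 + \frac{1}{2}\right)} = - \frac{93}{8 \cdot \frac{13}{2}} = \left(- \frac{93}{8}\right) \frac{2}{13} = - \frac{93}{52}$)
$U{\left(99 \right)} - G{\left(-86 \right)} = \left(59 + 99\right) - - \frac{93}{52} = 158 + \frac{93}{52} = \frac{8309}{52}$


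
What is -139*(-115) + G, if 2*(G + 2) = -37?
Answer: 31929/2 ≈ 15965.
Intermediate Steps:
G = -41/2 (G = -2 + (1/2)*(-37) = -2 - 37/2 = -41/2 ≈ -20.500)
-139*(-115) + G = -139*(-115) - 41/2 = 15985 - 41/2 = 31929/2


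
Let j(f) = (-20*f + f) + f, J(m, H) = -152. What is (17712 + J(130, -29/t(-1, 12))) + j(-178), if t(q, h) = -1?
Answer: 20764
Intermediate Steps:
j(f) = -18*f (j(f) = -19*f + f = -18*f)
(17712 + J(130, -29/t(-1, 12))) + j(-178) = (17712 - 152) - 18*(-178) = 17560 + 3204 = 20764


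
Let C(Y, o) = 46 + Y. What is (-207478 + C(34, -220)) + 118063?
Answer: -89335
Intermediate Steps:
(-207478 + C(34, -220)) + 118063 = (-207478 + (46 + 34)) + 118063 = (-207478 + 80) + 118063 = -207398 + 118063 = -89335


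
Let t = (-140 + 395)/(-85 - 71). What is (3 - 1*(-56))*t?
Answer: -5015/52 ≈ -96.442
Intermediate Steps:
t = -85/52 (t = 255/(-156) = 255*(-1/156) = -85/52 ≈ -1.6346)
(3 - 1*(-56))*t = (3 - 1*(-56))*(-85/52) = (3 + 56)*(-85/52) = 59*(-85/52) = -5015/52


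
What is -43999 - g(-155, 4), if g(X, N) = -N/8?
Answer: -87997/2 ≈ -43999.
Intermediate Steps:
g(X, N) = -N/8 (g(X, N) = -N*(1/8) = -N/8)
-43999 - g(-155, 4) = -43999 - (-1)*4/8 = -43999 - 1*(-1/2) = -43999 + 1/2 = -87997/2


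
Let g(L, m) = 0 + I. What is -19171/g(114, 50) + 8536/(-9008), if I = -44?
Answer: 10769799/24772 ≈ 434.76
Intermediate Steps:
g(L, m) = -44 (g(L, m) = 0 - 44 = -44)
-19171/g(114, 50) + 8536/(-9008) = -19171/(-44) + 8536/(-9008) = -19171*(-1/44) + 8536*(-1/9008) = 19171/44 - 1067/1126 = 10769799/24772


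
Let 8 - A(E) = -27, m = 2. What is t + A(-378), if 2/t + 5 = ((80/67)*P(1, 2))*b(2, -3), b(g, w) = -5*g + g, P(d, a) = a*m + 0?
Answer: 101191/2895 ≈ 34.954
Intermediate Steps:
A(E) = 35 (A(E) = 8 - 1*(-27) = 8 + 27 = 35)
P(d, a) = 2*a (P(d, a) = a*2 + 0 = 2*a + 0 = 2*a)
b(g, w) = -4*g
t = -134/2895 (t = 2/(-5 + ((80/67)*(2*2))*(-4*2)) = 2/(-5 + ((80*(1/67))*4)*(-8)) = 2/(-5 + ((80/67)*4)*(-8)) = 2/(-5 + (320/67)*(-8)) = 2/(-5 - 2560/67) = 2/(-2895/67) = 2*(-67/2895) = -134/2895 ≈ -0.046287)
t + A(-378) = -134/2895 + 35 = 101191/2895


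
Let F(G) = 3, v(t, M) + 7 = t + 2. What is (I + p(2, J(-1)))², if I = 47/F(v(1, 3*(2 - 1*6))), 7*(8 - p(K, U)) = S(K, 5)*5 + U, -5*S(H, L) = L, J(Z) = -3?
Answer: 271441/441 ≈ 615.51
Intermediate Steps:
S(H, L) = -L/5
v(t, M) = -5 + t (v(t, M) = -7 + (t + 2) = -7 + (2 + t) = -5 + t)
p(K, U) = 61/7 - U/7 (p(K, U) = 8 - (-⅕*5*5 + U)/7 = 8 - (-1*5 + U)/7 = 8 - (-5 + U)/7 = 8 + (5/7 - U/7) = 61/7 - U/7)
I = 47/3 ≈ 15.667
(I + p(2, J(-1)))² = (47/3 + (61/7 - ⅐*(-3)))² = (47/3 + (61/7 + 3/7))² = (47/3 + 64/7)² = (521/21)² = 271441/441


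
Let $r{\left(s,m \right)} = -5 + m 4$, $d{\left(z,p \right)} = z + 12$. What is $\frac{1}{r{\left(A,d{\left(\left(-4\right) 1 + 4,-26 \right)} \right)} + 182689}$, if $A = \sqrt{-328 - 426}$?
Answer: $\frac{1}{182732} \approx 5.4725 \cdot 10^{-6}$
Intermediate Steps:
$d{\left(z,p \right)} = 12 + z$
$A = i \sqrt{754}$ ($A = \sqrt{-754} = i \sqrt{754} \approx 27.459 i$)
$r{\left(s,m \right)} = -5 + 4 m$
$\frac{1}{r{\left(A,d{\left(\left(-4\right) 1 + 4,-26 \right)} \right)} + 182689} = \frac{1}{\left(-5 + 4 \left(12 + \left(\left(-4\right) 1 + 4\right)\right)\right) + 182689} = \frac{1}{\left(-5 + 4 \left(12 + \left(-4 + 4\right)\right)\right) + 182689} = \frac{1}{\left(-5 + 4 \left(12 + 0\right)\right) + 182689} = \frac{1}{\left(-5 + 4 \cdot 12\right) + 182689} = \frac{1}{\left(-5 + 48\right) + 182689} = \frac{1}{43 + 182689} = \frac{1}{182732}$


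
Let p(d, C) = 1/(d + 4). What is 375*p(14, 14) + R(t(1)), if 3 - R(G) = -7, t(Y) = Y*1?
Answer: 185/6 ≈ 30.833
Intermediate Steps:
t(Y) = Y
p(d, C) = 1/(4 + d)
R(G) = 10 (R(G) = 3 - 1*(-7) = 3 + 7 = 10)
375*p(14, 14) + R(t(1)) = 375/(4 + 14) + 10 = 375/18 + 10 = 375*(1/18) + 10 = 125/6 + 10 = 185/6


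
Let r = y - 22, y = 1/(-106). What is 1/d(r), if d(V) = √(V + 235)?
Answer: √2393162/22577 ≈ 0.068520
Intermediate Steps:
y = -1/106 ≈ -0.0094340
r = -2333/106 (r = -1/106 - 22 = -2333/106 ≈ -22.009)
d(V) = √(235 + V)
1/d(r) = 1/(√(235 - 2333/106)) = 1/(√(22577/106)) = 1/(√2393162/106) = √2393162/22577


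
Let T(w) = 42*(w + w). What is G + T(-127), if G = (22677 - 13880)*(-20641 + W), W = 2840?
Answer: -156606065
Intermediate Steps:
T(w) = 84*w (T(w) = 42*(2*w) = 84*w)
G = -156595397 (G = (22677 - 13880)*(-20641 + 2840) = 8797*(-17801) = -156595397)
G + T(-127) = -156595397 + 84*(-127) = -156595397 - 10668 = -156606065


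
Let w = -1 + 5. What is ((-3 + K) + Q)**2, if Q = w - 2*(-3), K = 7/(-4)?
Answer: 441/16 ≈ 27.563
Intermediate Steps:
K = -7/4 (K = 7*(-1/4) = -7/4 ≈ -1.7500)
w = 4
Q = 10 (Q = 4 - 2*(-3) = 4 - (-6) = 4 - 1*(-6) = 4 + 6 = 10)
((-3 + K) + Q)**2 = ((-3 - 7/4) + 10)**2 = (-19/4 + 10)**2 = (21/4)**2 = 441/16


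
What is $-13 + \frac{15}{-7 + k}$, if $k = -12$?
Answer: $- \frac{262}{19} \approx -13.789$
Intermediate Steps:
$-13 + \frac{15}{-7 + k} = -13 + \frac{15}{-7 - 12} = -13 + \frac{15}{-19} = -13 + 15 \left(- \frac{1}{19}\right) = -13 - \frac{15}{19} = - \frac{262}{19}$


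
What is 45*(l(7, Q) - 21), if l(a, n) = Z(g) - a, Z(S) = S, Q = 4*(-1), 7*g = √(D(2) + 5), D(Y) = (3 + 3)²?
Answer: -1260 + 45*√41/7 ≈ -1218.8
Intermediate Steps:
D(Y) = 36 (D(Y) = 6² = 36)
g = √41/7 (g = √(36 + 5)/7 = √41/7 ≈ 0.91473)
Q = -4
l(a, n) = -a + √41/7 (l(a, n) = √41/7 - a = -a + √41/7)
45*(l(7, Q) - 21) = 45*((-1*7 + √41/7) - 21) = 45*((-7 + √41/7) - 21) = 45*(-28 + √41/7) = -1260 + 45*√41/7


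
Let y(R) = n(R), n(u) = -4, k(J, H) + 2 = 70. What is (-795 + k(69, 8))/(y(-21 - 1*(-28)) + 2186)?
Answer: -727/2182 ≈ -0.33318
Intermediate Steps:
k(J, H) = 68 (k(J, H) = -2 + 70 = 68)
y(R) = -4
(-795 + k(69, 8))/(y(-21 - 1*(-28)) + 2186) = (-795 + 68)/(-4 + 2186) = -727/2182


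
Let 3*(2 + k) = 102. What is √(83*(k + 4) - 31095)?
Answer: 9*I*√347 ≈ 167.65*I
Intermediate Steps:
k = 32 (k = -2 + (⅓)*102 = -2 + 34 = 32)
√(83*(k + 4) - 31095) = √(83*(32 + 4) - 31095) = √(83*36 - 31095) = √(2988 - 31095) = √(-28107) = 9*I*√347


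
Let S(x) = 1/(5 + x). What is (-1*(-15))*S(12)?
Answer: 15/17 ≈ 0.88235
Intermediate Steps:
(-1*(-15))*S(12) = (-1*(-15))/(5 + 12) = 15/17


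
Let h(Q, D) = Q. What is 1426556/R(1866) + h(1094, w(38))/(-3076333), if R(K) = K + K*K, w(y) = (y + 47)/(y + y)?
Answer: 2192374998940/5358698292363 ≈ 0.40912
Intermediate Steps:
w(y) = (47 + y)/(2*y) (w(y) = (47 + y)/((2*y)) = (47 + y)*(1/(2*y)) = (47 + y)/(2*y))
R(K) = K + K²
1426556/R(1866) + h(1094, w(38))/(-3076333) = 1426556/((1866*(1 + 1866))) + 1094/(-3076333) = 1426556/((1866*1867)) + 1094*(-1/3076333) = 1426556/3483822 - 1094/3076333 = 1426556*(1/3483822) - 1094/3076333 = 713278/1741911 - 1094/3076333 = 2192374998940/5358698292363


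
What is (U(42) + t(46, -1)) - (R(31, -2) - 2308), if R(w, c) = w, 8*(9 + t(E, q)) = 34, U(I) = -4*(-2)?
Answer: 9121/4 ≈ 2280.3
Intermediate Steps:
U(I) = 8
t(E, q) = -19/4 (t(E, q) = -9 + (⅛)*34 = -9 + 17/4 = -19/4)
(U(42) + t(46, -1)) - (R(31, -2) - 2308) = (8 - 19/4) - (31 - 2308) = 13/4 - 1*(-2277) = 13/4 + 2277 = 9121/4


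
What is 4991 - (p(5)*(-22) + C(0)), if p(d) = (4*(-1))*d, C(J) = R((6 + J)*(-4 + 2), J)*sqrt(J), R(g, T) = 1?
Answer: 4551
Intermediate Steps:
C(J) = sqrt(J) (C(J) = 1*sqrt(J) = sqrt(J))
p(d) = -4*d
4991 - (p(5)*(-22) + C(0)) = 4991 - (-4*5*(-22) + sqrt(0)) = 4991 - (-20*(-22) + 0) = 4991 - (440 + 0) = 4991 - 1*440 = 4991 - 440 = 4551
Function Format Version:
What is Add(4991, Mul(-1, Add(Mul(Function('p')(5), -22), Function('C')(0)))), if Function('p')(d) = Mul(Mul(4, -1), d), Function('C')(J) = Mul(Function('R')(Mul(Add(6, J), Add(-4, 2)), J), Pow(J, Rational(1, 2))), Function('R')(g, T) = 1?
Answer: 4551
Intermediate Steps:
Function('C')(J) = Pow(J, Rational(1, 2)) (Function('C')(J) = Mul(1, Pow(J, Rational(1, 2))) = Pow(J, Rational(1, 2)))
Function('p')(d) = Mul(-4, d)
Add(4991, Mul(-1, Add(Mul(Function('p')(5), -22), Function('C')(0)))) = Add(4991, Mul(-1, Add(Mul(Mul(-4, 5), -22), Pow(0, Rational(1, 2))))) = Add(4991, Mul(-1, Add(Mul(-20, -22), 0))) = Add(4991, Mul(-1, Add(440, 0))) = Add(4991, Mul(-1, 440)) = Add(4991, -440) = 4551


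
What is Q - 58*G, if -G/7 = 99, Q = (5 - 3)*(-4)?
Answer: 40186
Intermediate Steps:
Q = -8 (Q = 2*(-4) = -8)
G = -693 (G = -7*99 = -693)
Q - 58*G = -8 - 58*(-693) = -8 + 40194 = 40186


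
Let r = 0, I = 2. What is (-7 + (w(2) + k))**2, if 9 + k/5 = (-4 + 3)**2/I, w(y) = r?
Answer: 9801/4 ≈ 2450.3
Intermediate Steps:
w(y) = 0
k = -85/2 (k = -45 + 5*((-4 + 3)**2/2) = -45 + 5*((-1)**2*(1/2)) = -45 + 5*(1*(1/2)) = -45 + 5*(1/2) = -45 + 5/2 = -85/2 ≈ -42.500)
(-7 + (w(2) + k))**2 = (-7 + (0 - 85/2))**2 = (-7 - 85/2)**2 = (-99/2)**2 = 9801/4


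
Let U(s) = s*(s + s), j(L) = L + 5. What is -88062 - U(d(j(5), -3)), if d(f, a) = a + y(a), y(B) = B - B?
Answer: -88080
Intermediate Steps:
y(B) = 0
j(L) = 5 + L
d(f, a) = a (d(f, a) = a + 0 = a)
U(s) = 2*s² (U(s) = s*(2*s) = 2*s²)
-88062 - U(d(j(5), -3)) = -88062 - 2*(-3)² = -88062 - 2*9 = -88062 - 1*18 = -88062 - 18 = -88080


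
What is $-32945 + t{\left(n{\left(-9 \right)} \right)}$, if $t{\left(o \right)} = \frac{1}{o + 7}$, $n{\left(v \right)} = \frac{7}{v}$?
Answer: $- \frac{1844911}{56} \approx -32945.0$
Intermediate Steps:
$t{\left(o \right)} = \frac{1}{7 + o}$
$-32945 + t{\left(n{\left(-9 \right)} \right)} = -32945 + \frac{1}{7 + \frac{7}{-9}} = -32945 + \frac{1}{7 + 7 \left(- \frac{1}{9}\right)} = -32945 + \frac{1}{7 - \frac{7}{9}} = -32945 + \frac{1}{\frac{56}{9}} = -32945 + \frac{9}{56} = - \frac{1844911}{56}$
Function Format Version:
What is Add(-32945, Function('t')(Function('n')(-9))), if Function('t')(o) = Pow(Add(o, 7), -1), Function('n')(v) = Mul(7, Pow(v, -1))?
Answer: Rational(-1844911, 56) ≈ -32945.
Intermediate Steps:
Function('t')(o) = Pow(Add(7, o), -1)
Add(-32945, Function('t')(Function('n')(-9))) = Add(-32945, Pow(Add(7, Mul(7, Pow(-9, -1))), -1)) = Add(-32945, Pow(Add(7, Mul(7, Rational(-1, 9))), -1)) = Add(-32945, Pow(Add(7, Rational(-7, 9)), -1)) = Add(-32945, Pow(Rational(56, 9), -1)) = Add(-32945, Rational(9, 56)) = Rational(-1844911, 56)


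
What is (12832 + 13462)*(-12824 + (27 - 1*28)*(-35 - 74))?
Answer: -334328210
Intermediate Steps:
(12832 + 13462)*(-12824 + (27 - 1*28)*(-35 - 74)) = 26294*(-12824 + (27 - 28)*(-109)) = 26294*(-12824 - 1*(-109)) = 26294*(-12824 + 109) = 26294*(-12715) = -334328210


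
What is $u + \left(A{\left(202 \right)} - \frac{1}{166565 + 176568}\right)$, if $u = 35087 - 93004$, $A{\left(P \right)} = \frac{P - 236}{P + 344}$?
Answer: $- \frac{775056957841}{13382187} \approx -57917.0$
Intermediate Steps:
$A{\left(P \right)} = \frac{-236 + P}{344 + P}$
$u = -57917$
$u + \left(A{\left(202 \right)} - \frac{1}{166565 + 176568}\right) = -57917 - \left(\frac{1}{166565 + 176568} - \frac{-236 + 202}{344 + 202}\right) = -57917 + \left(\frac{1}{546} \left(-34\right) - \frac{1}{343133}\right) = -57917 - \frac{833362}{13382187} = - \frac{775056957841}{13382187}$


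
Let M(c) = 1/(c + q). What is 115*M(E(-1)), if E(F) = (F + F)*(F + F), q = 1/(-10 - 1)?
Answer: 1265/43 ≈ 29.419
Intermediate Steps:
q = -1/11 (q = 1/(-11) = -1/11 ≈ -0.090909)
E(F) = 4*F² (E(F) = (2*F)*(2*F) = 4*F²)
M(c) = 1/(-1/11 + c) (M(c) = 1/(c - 1/11) = 1/(-1/11 + c))
115*M(E(-1)) = 115*(11/(-1 + 11*(4*(-1)²))) = 115*(11/(-1 + 11*(4*1))) = 115*(11/(-1 + 11*4)) = 115*(11/(-1 + 44)) = 115*(11/43) = 1265/43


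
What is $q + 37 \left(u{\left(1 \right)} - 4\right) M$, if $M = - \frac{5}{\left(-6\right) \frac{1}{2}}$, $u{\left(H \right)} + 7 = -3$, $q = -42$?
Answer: $- \frac{2716}{3} \approx -905.33$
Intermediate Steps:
$u{\left(H \right)} = -10$ ($u{\left(H \right)} = -7 - 3 = -10$)
$M = \frac{5}{3}$ ($M = - \frac{5}{\left(-6\right) \frac{1}{2}} = - \frac{5}{-3} = \left(-5\right) \left(- \frac{1}{3}\right) = \frac{5}{3} \approx 1.6667$)
$q + 37 \left(u{\left(1 \right)} - 4\right) M = -42 + 37 \left(-10 - 4\right) \frac{5}{3} = -42 + 37 \left(\left(-14\right) \frac{5}{3}\right) = -42 + 37 \left(- \frac{70}{3}\right) = -42 - \frac{2590}{3} = - \frac{2716}{3}$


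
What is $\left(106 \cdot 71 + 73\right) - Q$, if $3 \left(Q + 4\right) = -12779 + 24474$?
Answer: $\frac{11114}{3} \approx 3704.7$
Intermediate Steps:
$Q = \frac{11683}{3}$ ($Q = -4 + \frac{-12779 + 24474}{3} = -4 + \frac{1}{3} \cdot 11695 = -4 + \frac{11695}{3} = \frac{11683}{3} \approx 3894.3$)
$\left(106 \cdot 71 + 73\right) - Q = \left(106 \cdot 71 + 73\right) - \frac{11683}{3} = \left(7526 + 73\right) - \frac{11683}{3} = 7599 - \frac{11683}{3} = \frac{11114}{3}$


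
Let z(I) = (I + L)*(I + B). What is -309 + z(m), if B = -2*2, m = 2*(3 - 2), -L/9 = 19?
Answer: 29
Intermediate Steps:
L = -171 (L = -9*19 = -171)
m = 2 (m = 2*1 = 2)
B = -4
z(I) = (-171 + I)*(-4 + I) (z(I) = (I - 171)*(I - 4) = (-171 + I)*(-4 + I))
-309 + z(m) = -309 + (684 + 2² - 175*2) = -309 + (684 + 4 - 350) = -309 + 338 = 29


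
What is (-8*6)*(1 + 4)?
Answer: -240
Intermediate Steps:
(-8*6)*(1 + 4) = -48*5 = -240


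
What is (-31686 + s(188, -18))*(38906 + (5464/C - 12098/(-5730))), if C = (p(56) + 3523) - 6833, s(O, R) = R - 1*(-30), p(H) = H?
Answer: -1914763955962534/1553785 ≈ -1.2323e+9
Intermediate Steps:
s(O, R) = 30 + R (s(O, R) = R + 30 = 30 + R)
C = -3254 (C = (56 + 3523) - 6833 = 3579 - 6833 = -3254)
(-31686 + s(188, -18))*(38906 + (5464/C - 12098/(-5730))) = (-31686 + (30 - 18))*(38906 + (5464/(-3254) - 12098/(-5730))) = (-31686 + 12)*(38906 + (5464*(-1/3254) - 12098*(-1/5730))) = -31674*(38906 + (-2732/1627 + 6049/2865)) = -31674*(38906 + 2014543/4661355) = -31674*181356692173/4661355 = -1914763955962534/1553785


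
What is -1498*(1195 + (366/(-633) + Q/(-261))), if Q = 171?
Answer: -10942377684/6119 ≈ -1.7883e+6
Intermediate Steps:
-1498*(1195 + (366/(-633) + Q/(-261))) = -1498*(1195 + (366/(-633) + 171/(-261))) = -1498*(1195 + (366*(-1/633) + 171*(-1/261))) = -1498*(1195 + (-122/211 - 19/29)) = -1498*(1195 - 7547/6119) = -1498*7304658/6119 = -10942377684/6119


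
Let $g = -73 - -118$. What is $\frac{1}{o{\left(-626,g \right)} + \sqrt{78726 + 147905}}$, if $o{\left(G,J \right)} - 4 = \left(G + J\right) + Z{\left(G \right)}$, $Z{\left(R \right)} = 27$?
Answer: $- \frac{550}{75869} - \frac{\sqrt{226631}}{75869} \approx -0.013524$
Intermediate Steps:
$g = 45$ ($g = -73 + 118 = 45$)
$o{\left(G,J \right)} = 31 + G + J$ ($o{\left(G,J \right)} = 4 + \left(\left(G + J\right) + 27\right) = 4 + \left(27 + G + J\right) = 31 + G + J$)
$\frac{1}{o{\left(-626,g \right)} + \sqrt{78726 + 147905}} = \frac{1}{\left(31 - 626 + 45\right) + \sqrt{78726 + 147905}} = \frac{1}{-550 + \sqrt{226631}}$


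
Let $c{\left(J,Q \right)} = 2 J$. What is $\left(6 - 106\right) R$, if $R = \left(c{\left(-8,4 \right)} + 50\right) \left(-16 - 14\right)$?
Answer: $102000$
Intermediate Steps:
$R = -1020$ ($R = \left(2 \left(-8\right) + 50\right) \left(-16 - 14\right) = \left(-16 + 50\right) \left(-30\right) = 34 \left(-30\right) = -1020$)
$\left(6 - 106\right) R = \left(6 - 106\right) \left(-1020\right) = \left(-100\right) \left(-1020\right) = 102000$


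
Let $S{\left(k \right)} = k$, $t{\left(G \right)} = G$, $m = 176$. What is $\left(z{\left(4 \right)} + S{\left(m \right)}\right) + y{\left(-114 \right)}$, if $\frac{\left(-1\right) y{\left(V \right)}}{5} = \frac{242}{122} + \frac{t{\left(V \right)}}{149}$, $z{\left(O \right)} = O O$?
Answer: $\frac{1689713}{9089} \approx 185.91$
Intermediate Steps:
$z{\left(O \right)} = O^{2}$
$y{\left(V \right)} = - \frac{605}{61} - \frac{5 V}{149}$ ($y{\left(V \right)} = - 5 \left(\frac{242}{122} + \frac{V}{149}\right) = - 5 \left(242 \cdot \frac{1}{122} + V \frac{1}{149}\right) = - 5 \left(\frac{121}{61} + \frac{V}{149}\right) = - \frac{605}{61} - \frac{5 V}{149}$)
$\left(z{\left(4 \right)} + S{\left(m \right)}\right) + y{\left(-114 \right)} = \left(4^{2} + 176\right) - \frac{55375}{9089} = \left(16 + 176\right) + \left(- \frac{605}{61} + \frac{570}{149}\right) = 192 - \frac{55375}{9089} = \frac{1689713}{9089}$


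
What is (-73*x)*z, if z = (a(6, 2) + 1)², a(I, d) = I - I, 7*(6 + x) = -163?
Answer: 14965/7 ≈ 2137.9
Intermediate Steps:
x = -205/7 (x = -6 + (⅐)*(-163) = -6 - 163/7 = -205/7 ≈ -29.286)
a(I, d) = 0
z = 1 (z = (0 + 1)² = 1² = 1)
(-73*x)*z = -73*(-205/7)*1 = (14965/7)*1 = 14965/7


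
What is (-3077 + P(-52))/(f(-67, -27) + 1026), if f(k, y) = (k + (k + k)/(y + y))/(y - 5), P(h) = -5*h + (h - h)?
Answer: -1216944/444103 ≈ -2.7402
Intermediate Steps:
P(h) = -5*h (P(h) = -5*h + 0 = -5*h)
f(k, y) = (k + k/y)/(-5 + y) (f(k, y) = (k + (2*k)/((2*y)))/(-5 + y) = (k + (2*k)*(1/(2*y)))/(-5 + y) = (k + k/y)/(-5 + y))
(-3077 + P(-52))/(f(-67, -27) + 1026) = (-3077 - 5*(-52))/(-67*(1 - 27)/(-27*(-5 - 27)) + 1026) = (-3077 + 260)/(-67*(-1/27)*(-26)/(-32) + 1026) = -2817/(-67*(-1/27)*(-1/32)*(-26) + 1026) = -2817/(871/432 + 1026) = -2817/444103/432 = -2817*432/444103 = -1216944/444103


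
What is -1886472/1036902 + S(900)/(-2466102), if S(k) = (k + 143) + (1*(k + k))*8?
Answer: -778040874955/426184349334 ≈ -1.8256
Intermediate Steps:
S(k) = 143 + 17*k (S(k) = (143 + k) + (1*(2*k))*8 = (143 + k) + (2*k)*8 = (143 + k) + 16*k = 143 + 17*k)
-1886472/1036902 + S(900)/(-2466102) = -1886472/1036902 + (143 + 17*900)/(-2466102) = -1886472*1/1036902 + (143 + 15300)*(-1/2466102) = -314412/172817 + 15443*(-1/2466102) = -314412/172817 - 15443/2466102 = -778040874955/426184349334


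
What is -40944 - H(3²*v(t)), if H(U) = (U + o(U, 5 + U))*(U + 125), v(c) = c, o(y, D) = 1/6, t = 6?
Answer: -303839/6 ≈ -50640.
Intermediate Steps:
o(y, D) = ⅙
H(U) = (125 + U)*(⅙ + U) (H(U) = (U + ⅙)*(U + 125) = (⅙ + U)*(125 + U) = (125 + U)*(⅙ + U))
-40944 - H(3²*v(t)) = -40944 - (125/6 + (3²*6)² + 751*(3²*6)/6) = -40944 - (125/6 + (9*6)² + 751*(9*6)/6) = -40944 - (125/6 + 54² + (751/6)*54) = -40944 - (125/6 + 2916 + 6759) = -40944 - 1*58175/6 = -40944 - 58175/6 = -303839/6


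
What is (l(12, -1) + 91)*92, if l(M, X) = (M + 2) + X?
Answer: 9568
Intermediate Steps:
l(M, X) = 2 + M + X (l(M, X) = (2 + M) + X = 2 + M + X)
(l(12, -1) + 91)*92 = ((2 + 12 - 1) + 91)*92 = (13 + 91)*92 = 104*92 = 9568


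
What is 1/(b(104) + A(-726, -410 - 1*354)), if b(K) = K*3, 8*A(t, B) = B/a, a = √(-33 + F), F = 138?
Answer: 131040/40847999 + 382*√105/40847999 ≈ 0.0033038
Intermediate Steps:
a = √105 (a = √(-33 + 138) = √105 ≈ 10.247)
A(t, B) = B*√105/840 (A(t, B) = (B/(√105))/8 = (B*(√105/105))/8 = (B*√105/105)/8 = B*√105/840)
b(K) = 3*K
1/(b(104) + A(-726, -410 - 1*354)) = 1/(3*104 + (-410 - 1*354)*√105/840) = 1/(312 + (-410 - 354)*√105/840) = 1/(312 + (1/840)*(-764)*√105) = 1/(312 - 191*√105/210)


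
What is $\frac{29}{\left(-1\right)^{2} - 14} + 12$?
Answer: $\frac{127}{13} \approx 9.7692$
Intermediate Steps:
$\frac{29}{\left(-1\right)^{2} - 14} + 12 = \frac{29}{1 - 14} + 12 = \frac{29}{-13} + 12 = 29 \left(- \frac{1}{13}\right) + 12 = - \frac{29}{13} + 12 = \frac{127}{13}$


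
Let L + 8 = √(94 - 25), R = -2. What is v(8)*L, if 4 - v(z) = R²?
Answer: 0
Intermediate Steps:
v(z) = 0 (v(z) = 4 - 1*(-2)² = 4 - 1*4 = 4 - 4 = 0)
L = -8 + √69 (L = -8 + √(94 - 25) = -8 + √69 ≈ 0.30662)
v(8)*L = 0*(-8 + √69) = 0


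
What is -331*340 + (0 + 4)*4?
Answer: -112524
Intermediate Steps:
-331*340 + (0 + 4)*4 = -112540 + 4*4 = -112540 + 16 = -112524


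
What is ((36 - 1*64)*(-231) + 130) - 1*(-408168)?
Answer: 414766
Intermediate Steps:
((36 - 1*64)*(-231) + 130) - 1*(-408168) = ((36 - 64)*(-231) + 130) + 408168 = (-28*(-231) + 130) + 408168 = (6468 + 130) + 408168 = 6598 + 408168 = 414766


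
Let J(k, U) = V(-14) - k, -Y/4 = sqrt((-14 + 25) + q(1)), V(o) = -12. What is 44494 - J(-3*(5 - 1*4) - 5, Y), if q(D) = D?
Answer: 44498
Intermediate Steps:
Y = -8*sqrt(3) (Y = -4*sqrt((-14 + 25) + 1) = -4*sqrt(11 + 1) = -8*sqrt(3) ≈ -13.856)
J(k, U) = -12 - k
44494 - J(-3*(5 - 1*4) - 5, Y) = 44494 - (-12 - (-3*(5 - 1*4) - 5)) = 44494 - (-12 - (-3*(5 - 4) - 5)) = 44494 - (-12 - (-3*1 - 5)) = 44494 - (-12 - (-3 - 5)) = 44494 - (-12 - 1*(-8)) = 44494 - (-12 + 8) = 44494 - 1*(-4) = 44494 + 4 = 44498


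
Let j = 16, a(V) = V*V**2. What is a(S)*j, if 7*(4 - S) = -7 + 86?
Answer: -2122416/343 ≈ -6187.8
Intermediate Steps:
S = -51/7 (S = 4 - (-7 + 86)/7 = 4 - 1/7*79 = 4 - 79/7 = -51/7 ≈ -7.2857)
a(V) = V**3
a(S)*j = (-51/7)**3*16 = -132651/343*16 = -2122416/343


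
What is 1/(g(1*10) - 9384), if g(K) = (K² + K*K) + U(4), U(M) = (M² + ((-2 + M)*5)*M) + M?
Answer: -1/9124 ≈ -0.00010960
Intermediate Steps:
U(M) = M + M² + M*(-10 + 5*M) (U(M) = (M² + (-10 + 5*M)*M) + M = (M² + M*(-10 + 5*M)) + M = M + M² + M*(-10 + 5*M))
g(K) = 60 + 2*K² (g(K) = (K² + K*K) + 3*4*(-3 + 2*4) = (K² + K²) + 3*4*(-3 + 8) = 2*K² + 3*4*5 = 2*K² + 60 = 60 + 2*K²)
1/(g(1*10) - 9384) = 1/((60 + 2*(1*10)²) - 9384) = 1/((60 + 2*10²) - 9384) = 1/((60 + 2*100) - 9384) = 1/((60 + 200) - 9384) = 1/(260 - 9384) = 1/(-9124) = -1/9124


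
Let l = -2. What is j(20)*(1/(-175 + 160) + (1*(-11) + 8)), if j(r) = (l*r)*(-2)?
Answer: -736/3 ≈ -245.33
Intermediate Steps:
j(r) = 4*r (j(r) = -2*r*(-2) = 4*r)
j(20)*(1/(-175 + 160) + (1*(-11) + 8)) = (4*20)*(1/(-175 + 160) + (1*(-11) + 8)) = 80*(1/(-15) + (-11 + 8)) = 80*(-1/15 - 3) = 80*(-46/15) = -736/3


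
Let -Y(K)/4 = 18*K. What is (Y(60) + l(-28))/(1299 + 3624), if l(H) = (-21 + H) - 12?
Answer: -4381/4923 ≈ -0.88990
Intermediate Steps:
l(H) = -33 + H
Y(K) = -72*K
(Y(60) + l(-28))/(1299 + 3624) = (-72*60 + (-33 - 28))/(1299 + 3624) = (-4320 - 61)/4923 = -4381*1/4923 = -4381/4923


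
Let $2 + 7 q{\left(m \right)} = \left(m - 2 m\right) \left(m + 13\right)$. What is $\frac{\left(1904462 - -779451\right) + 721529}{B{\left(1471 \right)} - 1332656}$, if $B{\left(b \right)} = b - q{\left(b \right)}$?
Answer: $- \frac{23838094}{7135329} \approx -3.3409$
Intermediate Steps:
$q{\left(m \right)} = - \frac{2}{7} - \frac{m \left(13 + m\right)}{7}$ ($q{\left(m \right)} = - \frac{2}{7} + \frac{\left(m - 2 m\right) \left(m + 13\right)}{7} = - \frac{2}{7} + \frac{- m \left(13 + m\right)}{7} = - \frac{2}{7} + \frac{\left(-1\right) m \left(13 + m\right)}{7} = - \frac{2}{7} - \frac{m \left(13 + m\right)}{7}$)
$B{\left(b \right)} = \frac{2}{7} + \frac{b^{2}}{7} + \frac{20 b}{7}$ ($B{\left(b \right)} = b - \left(- \frac{2}{7} - \frac{13 b}{7} - \frac{b^{2}}{7}\right) = b + \left(\frac{2}{7} + \frac{b^{2}}{7} + \frac{13 b}{7}\right) = \frac{2}{7} + \frac{b^{2}}{7} + \frac{20 b}{7}$)
$\frac{\left(1904462 - -779451\right) + 721529}{B{\left(1471 \right)} - 1332656} = \frac{\left(1904462 - -779451\right) + 721529}{\left(\frac{2}{7} + \frac{1471^{2}}{7} + \frac{20}{7} \cdot 1471\right) - 1332656} = \frac{\left(1904462 + 779451\right) + 721529}{\left(\frac{2}{7} + \frac{1}{7} \cdot 2163841 + \frac{29420}{7}\right) - 1332656} = \frac{2683913 + 721529}{\left(\frac{2}{7} + \frac{2163841}{7} + \frac{29420}{7}\right) - 1332656} = \frac{3405442}{\frac{2193263}{7} - 1332656} = \frac{3405442}{- \frac{7135329}{7}} = 3405442 \left(- \frac{7}{7135329}\right) = - \frac{23838094}{7135329}$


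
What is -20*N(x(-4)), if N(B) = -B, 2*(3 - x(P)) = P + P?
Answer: 140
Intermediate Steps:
x(P) = 3 - P (x(P) = 3 - (P + P)/2 = 3 - P)
-20*N(x(-4)) = -(-20)*(3 - 1*(-4)) = -(-20)*(3 + 4) = -(-20)*7 = -20*(-7) = 140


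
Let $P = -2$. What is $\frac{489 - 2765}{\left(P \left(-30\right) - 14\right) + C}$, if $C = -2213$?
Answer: $\frac{2276}{2167} \approx 1.0503$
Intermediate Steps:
$\frac{489 - 2765}{\left(P \left(-30\right) - 14\right) + C} = \frac{489 - 2765}{\left(\left(-2\right) \left(-30\right) - 14\right) - 2213} = - \frac{2276}{\left(60 - 14\right) - 2213} = - \frac{2276}{46 - 2213} = - \frac{2276}{-2167} = \left(-2276\right) \left(- \frac{1}{2167}\right) = \frac{2276}{2167}$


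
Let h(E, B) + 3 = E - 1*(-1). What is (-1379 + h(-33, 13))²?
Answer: 1999396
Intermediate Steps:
h(E, B) = -2 + E (h(E, B) = -3 + (E - 1*(-1)) = -3 + (E + 1) = -3 + (1 + E) = -2 + E)
(-1379 + h(-33, 13))² = (-1379 + (-2 - 33))² = (-1379 - 35)² = (-1414)² = 1999396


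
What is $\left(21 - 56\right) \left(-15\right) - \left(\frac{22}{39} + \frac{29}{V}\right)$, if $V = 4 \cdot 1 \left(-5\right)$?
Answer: $\frac{410191}{780} \approx 525.89$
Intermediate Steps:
$V = -20$ ($V = 4 \left(-5\right) = -20$)
$\left(21 - 56\right) \left(-15\right) - \left(\frac{22}{39} + \frac{29}{V}\right) = \left(21 - 56\right) \left(-15\right) - \left(- \frac{29}{20} + \frac{22}{39}\right) = \left(21 - 56\right) \left(-15\right) - - \frac{691}{780} = \left(-35\right) \left(-15\right) + \left(- \frac{22}{39} + \frac{29}{20}\right) = 525 + \frac{691}{780} = \frac{410191}{780}$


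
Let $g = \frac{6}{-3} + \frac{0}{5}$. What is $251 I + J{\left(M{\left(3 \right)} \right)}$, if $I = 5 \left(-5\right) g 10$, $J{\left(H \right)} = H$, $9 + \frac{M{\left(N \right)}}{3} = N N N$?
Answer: $125554$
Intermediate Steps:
$M{\left(N \right)} = -27 + 3 N^{3}$ ($M{\left(N \right)} = -27 + 3 N N N = -27 + 3 N^{2} N = -27 + 3 N^{3}$)
$g = -2$ ($g = 6 \left(- \frac{1}{3}\right) + 0 \cdot \frac{1}{5} = -2 + 0 = -2$)
$I = 500$ ($I = 5 \left(-5\right) \left(-2\right) 10 = \left(-25\right) \left(-2\right) 10 = 50 \cdot 10 = 500$)
$251 I + J{\left(M{\left(3 \right)} \right)} = 251 \cdot 500 - \left(27 - 3 \cdot 3^{3}\right) = 125500 + \left(-27 + 3 \cdot 27\right) = 125500 + \left(-27 + 81\right) = 125500 + 54 = 125554$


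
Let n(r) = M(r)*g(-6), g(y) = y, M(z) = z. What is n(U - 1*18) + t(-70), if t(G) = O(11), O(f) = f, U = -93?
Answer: 677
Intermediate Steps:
t(G) = 11
n(r) = -6*r (n(r) = r*(-6) = -6*r)
n(U - 1*18) + t(-70) = -6*(-93 - 1*18) + 11 = -6*(-93 - 18) + 11 = -6*(-111) + 11 = 666 + 11 = 677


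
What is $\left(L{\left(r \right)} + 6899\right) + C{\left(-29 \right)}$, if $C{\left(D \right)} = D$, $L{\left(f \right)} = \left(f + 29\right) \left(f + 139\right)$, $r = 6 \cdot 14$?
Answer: $32069$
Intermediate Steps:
$r = 84$
$L{\left(f \right)} = \left(29 + f\right) \left(139 + f\right)$
$\left(L{\left(r \right)} + 6899\right) + C{\left(-29 \right)} = \left(\left(4031 + 84^{2} + 168 \cdot 84\right) + 6899\right) - 29 = \left(\left(4031 + 7056 + 14112\right) + 6899\right) - 29 = \left(25199 + 6899\right) - 29 = 32098 - 29 = 32069$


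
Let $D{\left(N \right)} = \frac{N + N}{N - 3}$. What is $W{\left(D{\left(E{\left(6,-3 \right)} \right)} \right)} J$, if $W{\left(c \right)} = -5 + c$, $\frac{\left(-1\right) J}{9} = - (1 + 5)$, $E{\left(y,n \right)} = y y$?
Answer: $- \frac{1674}{11} \approx -152.18$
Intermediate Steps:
$E{\left(y,n \right)} = y^{2}$
$J = 54$ ($J = - 9 \left(- (1 + 5)\right) = - 9 \left(\left(-1\right) 6\right) = \left(-9\right) \left(-6\right) = 54$)
$D{\left(N \right)} = \frac{2 N}{-3 + N}$
$W{\left(D{\left(E{\left(6,-3 \right)} \right)} \right)} J = \left(-5 + \frac{2 \cdot 6^{2}}{-3 + 6^{2}}\right) 54 = \left(-5 + 2 \cdot 36 \frac{1}{-3 + 36}\right) 54 = \left(-5 + 2 \cdot 36 \cdot \frac{1}{33}\right) 54 = \left(-5 + \frac{24}{11}\right) 54 = \left(- \frac{31}{11}\right) 54 = - \frac{1674}{11}$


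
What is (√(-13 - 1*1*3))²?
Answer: -16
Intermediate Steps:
(√(-13 - 1*1*3))² = (√(-13 - 1*3))² = (√(-13 - 3))² = (√(-16))² = (4*I)² = -16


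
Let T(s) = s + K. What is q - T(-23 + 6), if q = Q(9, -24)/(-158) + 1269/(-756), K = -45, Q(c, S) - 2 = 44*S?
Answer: 148187/2212 ≈ 66.992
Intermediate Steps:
Q(c, S) = 2 + 44*S
q = 11043/2212 (q = (2 + 44*(-24))/(-158) + 1269/(-756) = (2 - 1056)*(-1/158) + 1269*(-1/756) = -1054*(-1/158) - 47/28 = 527/79 - 47/28 = 11043/2212 ≈ 4.9923)
T(s) = -45 + s (T(s) = s - 45 = -45 + s)
q - T(-23 + 6) = 11043/2212 - (-45 + (-23 + 6)) = 11043/2212 - (-45 - 17) = 11043/2212 - 1*(-62) = 11043/2212 + 62 = 148187/2212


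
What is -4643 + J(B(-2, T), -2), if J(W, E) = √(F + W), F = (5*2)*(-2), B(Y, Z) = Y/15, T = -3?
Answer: -4643 + I*√4530/15 ≈ -4643.0 + 4.487*I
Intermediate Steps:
B(Y, Z) = Y/15 (B(Y, Z) = Y*(1/15) = Y/15)
F = -20 (F = 10*(-2) = -20)
J(W, E) = √(-20 + W)
-4643 + J(B(-2, T), -2) = -4643 + √(-20 + (1/15)*(-2)) = -4643 + √(-20 - 2/15) = -4643 + √(-302/15) = -4643 + I*√4530/15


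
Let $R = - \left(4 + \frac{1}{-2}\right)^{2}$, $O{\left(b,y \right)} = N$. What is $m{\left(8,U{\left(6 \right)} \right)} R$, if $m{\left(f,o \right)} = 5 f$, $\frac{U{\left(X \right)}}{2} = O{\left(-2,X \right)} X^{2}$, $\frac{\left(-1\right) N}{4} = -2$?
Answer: $-490$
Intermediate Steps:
$N = 8$ ($N = \left(-4\right) \left(-2\right) = 8$)
$O{\left(b,y \right)} = 8$
$U{\left(X \right)} = 16 X^{2}$ ($U{\left(X \right)} = 2 \cdot 8 X^{2} = 16 X^{2}$)
$R = - \frac{49}{4}$ ($R = - \left(4 - \frac{1}{2}\right)^{2} = - \left(\frac{7}{2}\right)^{2} = \left(-1\right) \frac{49}{4} = - \frac{49}{4} \approx -12.25$)
$m{\left(8,U{\left(6 \right)} \right)} R = 5 \cdot 8 \left(- \frac{49}{4}\right) = 40 \left(- \frac{49}{4}\right) = -490$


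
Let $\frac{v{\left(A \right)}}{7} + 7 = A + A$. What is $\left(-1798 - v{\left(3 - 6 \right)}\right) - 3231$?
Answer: $-4938$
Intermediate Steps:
$v{\left(A \right)} = -49 + 14 A$ ($v{\left(A \right)} = -49 + 7 \left(A + A\right) = -49 + 7 \cdot 2 A = -49 + 14 A$)
$\left(-1798 - v{\left(3 - 6 \right)}\right) - 3231 = \left(-1798 - \left(-49 + 14 \left(3 - 6\right)\right)\right) - 3231 = \left(-1798 - \left(-49 + 14 \left(-3\right)\right)\right) - 3231 = \left(-1798 - \left(-49 - 42\right)\right) - 3231 = \left(-1798 - -91\right) - 3231 = \left(-1798 + 91\right) - 3231 = -1707 - 3231 = -4938$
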